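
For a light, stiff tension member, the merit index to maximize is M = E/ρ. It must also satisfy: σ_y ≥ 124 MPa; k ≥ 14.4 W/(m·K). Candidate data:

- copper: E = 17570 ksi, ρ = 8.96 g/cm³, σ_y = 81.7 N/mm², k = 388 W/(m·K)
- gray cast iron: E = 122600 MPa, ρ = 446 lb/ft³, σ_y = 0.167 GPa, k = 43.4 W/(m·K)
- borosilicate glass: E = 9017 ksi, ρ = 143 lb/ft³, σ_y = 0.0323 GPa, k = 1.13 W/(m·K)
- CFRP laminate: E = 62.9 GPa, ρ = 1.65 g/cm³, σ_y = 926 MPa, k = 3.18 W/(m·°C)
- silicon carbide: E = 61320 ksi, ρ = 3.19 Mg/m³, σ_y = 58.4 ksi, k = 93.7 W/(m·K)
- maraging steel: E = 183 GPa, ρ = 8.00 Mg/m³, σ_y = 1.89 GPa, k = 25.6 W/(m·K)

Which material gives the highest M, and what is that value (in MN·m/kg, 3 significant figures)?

silicon carbide, M = 133 MN·m/kg

Screen on constraints: σ_y ≥ 124 MPa; k ≥ 14.4 W/(m·K). Survivors: gray cast iron, silicon carbide, maraging steel.
In SI units:
  gray cast iron: E = 122.6 GPa, ρ = 7144 kg/m³
  silicon carbide: E = 422.8 GPa, ρ = 3190 kg/m³
  maraging steel: E = 183.0 GPa, ρ = 8000 kg/m³
  silicon carbide: M = 133 MN·m/kg
  maraging steel: M = 22.9 MN·m/kg
  gray cast iron: M = 17.2 MN·m/kg
Highest index: silicon carbide.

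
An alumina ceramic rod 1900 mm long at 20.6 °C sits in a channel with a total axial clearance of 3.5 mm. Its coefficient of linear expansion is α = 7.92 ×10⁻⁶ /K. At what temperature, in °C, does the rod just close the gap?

253 °C

α·L₀·ΔT = 3.5 mm ⇒ ΔT = 3.5 / (7.92×10⁻⁶ × 1900.0) = 232.6 K.
T = 20.6 + 232.6 = 253.2 °C.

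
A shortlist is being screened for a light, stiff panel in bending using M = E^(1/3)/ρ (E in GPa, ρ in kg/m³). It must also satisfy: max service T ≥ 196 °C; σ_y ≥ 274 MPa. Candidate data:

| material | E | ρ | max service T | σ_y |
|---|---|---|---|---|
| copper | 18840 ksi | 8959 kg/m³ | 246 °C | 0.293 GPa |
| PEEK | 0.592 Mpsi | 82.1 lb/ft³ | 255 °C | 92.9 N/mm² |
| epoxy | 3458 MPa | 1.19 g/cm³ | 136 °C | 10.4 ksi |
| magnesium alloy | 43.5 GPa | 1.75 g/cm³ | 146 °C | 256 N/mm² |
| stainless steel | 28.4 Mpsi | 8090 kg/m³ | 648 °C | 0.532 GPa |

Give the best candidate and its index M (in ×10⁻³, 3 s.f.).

stainless steel, M = 0.718×10⁻³

Screen on constraints: max service T ≥ 196 °C; σ_y ≥ 274 MPa. Survivors: copper, stainless steel.
Normalizing units and computing the index:
  copper: E = 129.9 GPa, ρ = 8959 kg/m³
  stainless steel: E = 195.8 GPa, ρ = 8090 kg/m³
  stainless steel: M = 0.718×10⁻³
  copper: M = 0.565×10⁻³
The maximum is for stainless steel.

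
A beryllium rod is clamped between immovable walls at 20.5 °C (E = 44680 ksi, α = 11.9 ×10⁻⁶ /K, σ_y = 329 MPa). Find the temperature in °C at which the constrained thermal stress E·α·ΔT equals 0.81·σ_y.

E = 44680 ksi = 308.1 GPa.
E·α·ΔT = 266.5 MPa ⇒ ΔT = 266.5 / (308.1×10³ × 11.9×10⁻⁶) = 72.69 K.
T = 20.5 + 72.69 = 93.19 °C.

93.2 °C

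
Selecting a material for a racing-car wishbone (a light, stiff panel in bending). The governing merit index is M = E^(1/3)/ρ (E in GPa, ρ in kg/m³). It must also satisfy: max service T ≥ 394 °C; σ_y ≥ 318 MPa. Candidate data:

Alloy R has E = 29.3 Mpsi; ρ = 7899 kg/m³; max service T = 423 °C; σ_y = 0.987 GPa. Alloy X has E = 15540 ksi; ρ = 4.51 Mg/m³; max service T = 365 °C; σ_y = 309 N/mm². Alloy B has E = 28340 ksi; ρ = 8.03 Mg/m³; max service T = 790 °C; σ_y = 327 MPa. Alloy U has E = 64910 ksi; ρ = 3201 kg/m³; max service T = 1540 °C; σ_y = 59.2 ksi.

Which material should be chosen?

alloy U

Screen on constraints: max service T ≥ 394 °C; σ_y ≥ 318 MPa. Survivors: alloy R, alloy B, alloy U.
Convert each candidate to consistent units, then evaluate M:
  alloy R: E = 202.0 GPa, ρ = 7899 kg/m³
  alloy B: E = 195.4 GPa, ρ = 8030 kg/m³
  alloy U: E = 447.5 GPa, ρ = 3201 kg/m³
  alloy U: M = 2.39×10⁻³
  alloy R: M = 0.743×10⁻³
  alloy B: M = 0.723×10⁻³
Alloy U ranks first.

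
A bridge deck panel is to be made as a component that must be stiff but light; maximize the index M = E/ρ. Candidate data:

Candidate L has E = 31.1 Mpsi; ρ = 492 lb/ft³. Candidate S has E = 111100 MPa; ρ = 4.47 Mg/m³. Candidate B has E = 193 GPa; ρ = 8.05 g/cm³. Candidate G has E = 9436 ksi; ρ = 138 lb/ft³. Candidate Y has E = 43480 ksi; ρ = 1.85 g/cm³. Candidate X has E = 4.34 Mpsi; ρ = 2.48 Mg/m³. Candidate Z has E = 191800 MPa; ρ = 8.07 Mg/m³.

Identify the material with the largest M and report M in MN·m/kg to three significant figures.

candidate Y, M = 162 MN·m/kg

Normalizing units and computing the index:
  candidate L: E = 214.4 GPa, ρ = 7881 kg/m³
  candidate S: E = 111.1 GPa, ρ = 4470 kg/m³
  candidate B: E = 193.0 GPa, ρ = 8050 kg/m³
  candidate G: E = 65.06 GPa, ρ = 2211 kg/m³
  candidate Y: E = 299.8 GPa, ρ = 1850 kg/m³
  candidate X: E = 29.92 GPa, ρ = 2480 kg/m³
  candidate Z: E = 191.8 GPa, ρ = 8070 kg/m³
  candidate Y: M = 162 MN·m/kg
  candidate G: M = 29.4 MN·m/kg
  candidate L: M = 27.2 MN·m/kg
  candidate S: M = 24.9 MN·m/kg
  candidate B: M = 24.0 MN·m/kg
  candidate Z: M = 23.8 MN·m/kg
  candidate X: M = 12.1 MN·m/kg
Candidate Y ranks first.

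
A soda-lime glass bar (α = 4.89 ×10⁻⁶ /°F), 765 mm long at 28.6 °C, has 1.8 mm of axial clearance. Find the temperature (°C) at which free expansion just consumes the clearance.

α = 4.89×10⁻⁶/°F × 9/5 = 8.80×10⁻⁶/K.
α·L₀·ΔT = 1.8 mm ⇒ ΔT = 1.8 / (8.80×10⁻⁶ × 765.0) = 267.3 K.
T = 28.6 + 267.3 = 295.9 °C.

296 °C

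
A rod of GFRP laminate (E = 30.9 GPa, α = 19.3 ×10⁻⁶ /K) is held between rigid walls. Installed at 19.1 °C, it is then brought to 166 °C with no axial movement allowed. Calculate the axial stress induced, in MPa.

ΔT = 146.9 K. Constrained thermal stress σ = E·α·ΔT = 30.90×10³ MPa × 19.3×10⁻⁶ × 146.9 = 87.6 MPa (compressive).

87.6 MPa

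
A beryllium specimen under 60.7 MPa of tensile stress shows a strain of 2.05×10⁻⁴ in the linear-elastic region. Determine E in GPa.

296 GPa

E = σ/ε = 60.7 MPa / 2.05×10⁻⁴ = 296100 MPa = 296 GPa.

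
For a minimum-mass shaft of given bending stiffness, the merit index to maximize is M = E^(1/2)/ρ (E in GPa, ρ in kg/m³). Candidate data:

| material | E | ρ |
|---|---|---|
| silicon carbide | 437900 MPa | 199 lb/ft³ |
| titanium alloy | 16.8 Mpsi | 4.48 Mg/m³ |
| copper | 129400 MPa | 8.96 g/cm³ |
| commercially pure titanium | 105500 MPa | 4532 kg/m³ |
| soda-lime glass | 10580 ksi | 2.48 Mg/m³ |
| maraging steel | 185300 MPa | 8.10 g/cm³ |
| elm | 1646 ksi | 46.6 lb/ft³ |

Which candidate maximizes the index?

silicon carbide

Putting every candidate on a common basis:
  silicon carbide: E = 437.9 GPa, ρ = 3188 kg/m³
  titanium alloy: E = 115.8 GPa, ρ = 4480 kg/m³
  copper: E = 129.4 GPa, ρ = 8960 kg/m³
  commercially pure titanium: E = 105.5 GPa, ρ = 4532 kg/m³
  soda-lime glass: E = 72.95 GPa, ρ = 2480 kg/m³
  maraging steel: E = 185.3 GPa, ρ = 8100 kg/m³
  elm: E = 11.35 GPa, ρ = 746.5 kg/m³
  silicon carbide: M = 6.56×10⁻³
  elm: M = 4.51×10⁻³
  soda-lime glass: M = 3.44×10⁻³
  titanium alloy: M = 2.40×10⁻³
  commercially pure titanium: M = 2.27×10⁻³
  maraging steel: M = 1.68×10⁻³
  copper: M = 1.27×10⁻³
Silicon carbide ranks first.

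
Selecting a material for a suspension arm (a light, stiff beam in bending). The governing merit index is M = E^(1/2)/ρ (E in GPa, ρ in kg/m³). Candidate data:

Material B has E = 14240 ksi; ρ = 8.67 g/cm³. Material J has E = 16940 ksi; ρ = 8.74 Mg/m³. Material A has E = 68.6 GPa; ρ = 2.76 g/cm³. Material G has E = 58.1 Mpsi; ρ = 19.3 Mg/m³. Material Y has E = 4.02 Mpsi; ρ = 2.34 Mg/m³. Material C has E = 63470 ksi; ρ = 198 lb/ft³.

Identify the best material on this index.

Convert each candidate to consistent units, then evaluate M:
  material B: E = 98.18 GPa, ρ = 8670 kg/m³
  material J: E = 116.8 GPa, ρ = 8740 kg/m³
  material A: E = 68.60 GPa, ρ = 2760 kg/m³
  material G: E = 400.6 GPa, ρ = 19300 kg/m³
  material Y: E = 27.72 GPa, ρ = 2340 kg/m³
  material C: E = 437.6 GPa, ρ = 3172 kg/m³
  material C: M = 6.60×10⁻³
  material A: M = 3.00×10⁻³
  material Y: M = 2.25×10⁻³
  material J: M = 1.24×10⁻³
  material B: M = 1.14×10⁻³
  material G: M = 1.04×10⁻³
Highest index: material C.

material C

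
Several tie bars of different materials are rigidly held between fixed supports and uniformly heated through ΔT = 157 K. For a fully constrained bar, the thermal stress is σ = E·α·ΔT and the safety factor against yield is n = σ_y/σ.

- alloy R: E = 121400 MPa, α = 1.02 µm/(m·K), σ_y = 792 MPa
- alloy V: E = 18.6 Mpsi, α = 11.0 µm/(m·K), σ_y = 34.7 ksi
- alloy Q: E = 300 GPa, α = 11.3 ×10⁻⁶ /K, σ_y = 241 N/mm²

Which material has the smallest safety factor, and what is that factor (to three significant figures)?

Converting E to GPa, α to ×10⁻⁶/K, σ_y to MPa, then σ and n for each:
  alloy R: E = 121.4, α = 1.02, σ_y = 792.0 → σ = 19.4 MPa, n = 40.7
  alloy V: E = 128.2, α = 11.0, σ_y = 239.2 → σ = 221 MPa, n = 1.08
  alloy Q: E = 300.0, α = 11.3, σ_y = 241.0 → σ = 532 MPa, n = 0.453
The minimum is alloy Q at n = 0.453.

alloy Q, n = 0.453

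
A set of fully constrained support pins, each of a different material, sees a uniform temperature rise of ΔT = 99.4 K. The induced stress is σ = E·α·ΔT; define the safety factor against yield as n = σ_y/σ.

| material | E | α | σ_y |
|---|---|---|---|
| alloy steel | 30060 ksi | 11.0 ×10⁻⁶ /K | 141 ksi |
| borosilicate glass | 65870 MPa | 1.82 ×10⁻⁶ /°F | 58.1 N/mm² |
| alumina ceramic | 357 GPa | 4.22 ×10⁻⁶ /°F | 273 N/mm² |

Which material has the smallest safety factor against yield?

In consistent units (E in GPa, α in ×10⁻⁶/K, σ_y in MPa):
  alloy steel: E = 207.3, α = 11.0, σ_y = 972.2 → σ = 227 MPa, n = 4.29
  borosilicate glass: E = 65.87, α = 3.28, σ_y = 58.10 → σ = 21.4 MPa, n = 2.71
  alumina ceramic: E = 357.0, α = 7.60, σ_y = 273.0 → σ = 270 MPa, n = 1.01
Alumina ceramic has the lowest safety factor, n = 1.01.

alumina ceramic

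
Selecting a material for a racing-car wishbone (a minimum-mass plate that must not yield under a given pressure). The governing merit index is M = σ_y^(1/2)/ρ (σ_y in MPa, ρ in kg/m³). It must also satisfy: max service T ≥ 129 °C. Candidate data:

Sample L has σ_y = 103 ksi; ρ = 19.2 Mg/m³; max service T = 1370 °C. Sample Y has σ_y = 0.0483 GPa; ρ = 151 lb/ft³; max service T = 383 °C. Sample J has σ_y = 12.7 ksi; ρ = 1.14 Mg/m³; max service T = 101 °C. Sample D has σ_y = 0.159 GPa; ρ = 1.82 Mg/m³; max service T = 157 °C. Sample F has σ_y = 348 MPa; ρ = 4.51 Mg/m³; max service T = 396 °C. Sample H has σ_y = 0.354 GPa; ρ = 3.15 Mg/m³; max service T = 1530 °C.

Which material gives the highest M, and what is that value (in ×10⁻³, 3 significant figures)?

Screen on constraints: max service T ≥ 129 °C. Survivors: sample L, sample Y, sample D, sample F, sample H.
After converting to SI:
  sample L: σ_y = 710.2 MPa, ρ = 19200 kg/m³
  sample Y: σ_y = 48.30 MPa, ρ = 2419 kg/m³
  sample D: σ_y = 159.0 MPa, ρ = 1820 kg/m³
  sample F: σ_y = 348.0 MPa, ρ = 4510 kg/m³
  sample H: σ_y = 354.0 MPa, ρ = 3150 kg/m³
  sample D: M = 6.93×10⁻³
  sample H: M = 5.97×10⁻³
  sample F: M = 4.14×10⁻³
  sample Y: M = 2.87×10⁻³
  sample L: M = 1.39×10⁻³
The maximum is for sample D.

sample D, M = 6.93×10⁻³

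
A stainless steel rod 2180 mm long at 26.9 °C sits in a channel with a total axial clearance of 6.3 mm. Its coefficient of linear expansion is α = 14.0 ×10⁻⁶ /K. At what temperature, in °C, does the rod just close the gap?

233 °C

α·L₀·ΔT = 6.3 mm ⇒ ΔT = 6.3 / (14.0×10⁻⁶ × 2180.0) = 206.4 K.
T = 26.9 + 206.4 = 233.3 °C.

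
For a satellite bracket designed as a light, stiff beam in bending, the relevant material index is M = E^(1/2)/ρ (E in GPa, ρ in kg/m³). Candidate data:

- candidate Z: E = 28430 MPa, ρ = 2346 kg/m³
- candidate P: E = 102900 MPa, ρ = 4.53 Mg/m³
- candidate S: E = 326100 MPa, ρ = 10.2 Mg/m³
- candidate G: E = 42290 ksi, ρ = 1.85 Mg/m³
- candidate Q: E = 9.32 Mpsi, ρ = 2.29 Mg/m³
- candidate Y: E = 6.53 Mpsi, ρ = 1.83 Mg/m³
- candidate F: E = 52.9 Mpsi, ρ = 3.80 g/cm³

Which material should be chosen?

In SI units:
  candidate Z: E = 28.43 GPa, ρ = 2346 kg/m³
  candidate P: E = 102.9 GPa, ρ = 4530 kg/m³
  candidate S: E = 326.1 GPa, ρ = 10200 kg/m³
  candidate G: E = 291.6 GPa, ρ = 1850 kg/m³
  candidate Q: E = 64.26 GPa, ρ = 2290 kg/m³
  candidate Y: E = 45.02 GPa, ρ = 1830 kg/m³
  candidate F: E = 364.7 GPa, ρ = 3800 kg/m³
  candidate G: M = 9.23×10⁻³
  candidate F: M = 5.03×10⁻³
  candidate Y: M = 3.67×10⁻³
  candidate Q: M = 3.50×10⁻³
  candidate Z: M = 2.27×10⁻³
  candidate P: M = 2.24×10⁻³
  candidate S: M = 1.77×10⁻³
The maximum is for candidate G.

candidate G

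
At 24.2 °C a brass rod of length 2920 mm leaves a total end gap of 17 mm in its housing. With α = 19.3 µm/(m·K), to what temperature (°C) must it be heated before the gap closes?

326 °C

α·L₀·ΔT = 17.0 mm ⇒ ΔT = 17.0 / (19.3×10⁻⁶ × 2920.0) = 301.7 K.
T = 24.2 + 301.7 = 325.9 °C.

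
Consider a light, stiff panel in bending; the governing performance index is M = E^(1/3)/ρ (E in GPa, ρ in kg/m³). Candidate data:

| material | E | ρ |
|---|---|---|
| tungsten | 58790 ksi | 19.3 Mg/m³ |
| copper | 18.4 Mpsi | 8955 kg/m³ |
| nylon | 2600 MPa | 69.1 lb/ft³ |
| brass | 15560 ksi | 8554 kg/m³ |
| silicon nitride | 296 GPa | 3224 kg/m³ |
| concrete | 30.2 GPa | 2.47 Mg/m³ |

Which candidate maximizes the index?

silicon nitride

In SI units:
  tungsten: E = 405.3 GPa, ρ = 19300 kg/m³
  copper: E = 126.9 GPa, ρ = 8955 kg/m³
  nylon: E = 2.600 GPa, ρ = 1107 kg/m³
  brass: E = 107.3 GPa, ρ = 8554 kg/m³
  silicon nitride: E = 296.0 GPa, ρ = 3224 kg/m³
  concrete: E = 30.20 GPa, ρ = 2470 kg/m³
  silicon nitride: M = 2.07×10⁻³
  concrete: M = 1.26×10⁻³
  nylon: M = 1.24×10⁻³
  copper: M = 0.561×10⁻³
  brass: M = 0.555×10⁻³
  tungsten: M = 0.383×10⁻³
Highest index: silicon nitride.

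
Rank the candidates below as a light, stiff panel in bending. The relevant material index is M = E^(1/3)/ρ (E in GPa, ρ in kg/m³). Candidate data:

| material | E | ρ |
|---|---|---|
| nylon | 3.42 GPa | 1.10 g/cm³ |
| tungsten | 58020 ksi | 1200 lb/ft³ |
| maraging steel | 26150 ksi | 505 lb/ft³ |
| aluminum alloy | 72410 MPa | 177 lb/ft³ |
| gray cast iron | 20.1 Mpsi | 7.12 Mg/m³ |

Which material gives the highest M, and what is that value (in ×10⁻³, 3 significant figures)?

Normalizing units and computing the index:
  nylon: E = 3.420 GPa, ρ = 1100 kg/m³
  tungsten: E = 400.0 GPa, ρ = 19220 kg/m³
  maraging steel: E = 180.3 GPa, ρ = 8089 kg/m³
  aluminum alloy: E = 72.41 GPa, ρ = 2835 kg/m³
  gray cast iron: E = 138.6 GPa, ρ = 7120 kg/m³
  aluminum alloy: M = 1.47×10⁻³
  nylon: M = 1.37×10⁻³
  gray cast iron: M = 0.727×10⁻³
  maraging steel: M = 0.698×10⁻³
  tungsten: M = 0.383×10⁻³
Aluminum alloy ranks first.

aluminum alloy, M = 1.47×10⁻³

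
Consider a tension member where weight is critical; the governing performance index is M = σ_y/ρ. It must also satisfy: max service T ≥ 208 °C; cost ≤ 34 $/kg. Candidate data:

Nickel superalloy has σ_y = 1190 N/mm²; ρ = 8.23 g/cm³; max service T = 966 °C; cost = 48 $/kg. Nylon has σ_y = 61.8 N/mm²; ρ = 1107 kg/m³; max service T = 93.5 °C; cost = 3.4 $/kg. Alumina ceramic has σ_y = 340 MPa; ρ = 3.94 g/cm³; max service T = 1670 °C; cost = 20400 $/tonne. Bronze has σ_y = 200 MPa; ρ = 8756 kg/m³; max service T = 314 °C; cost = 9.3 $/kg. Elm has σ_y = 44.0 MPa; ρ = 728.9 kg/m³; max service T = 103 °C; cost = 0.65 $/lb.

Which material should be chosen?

alumina ceramic

Screen on constraints: max service T ≥ 208 °C; cost ≤ 34 $/kg. Survivors: alumina ceramic, bronze.
Convert each candidate to consistent units, then evaluate M:
  alumina ceramic: σ_y = 340.0 MPa, ρ = 3940 kg/m³
  bronze: σ_y = 200.0 MPa, ρ = 8756 kg/m³
  alumina ceramic: M = 86.3 kN·m/kg
  bronze: M = 22.8 kN·m/kg
The maximum is for alumina ceramic.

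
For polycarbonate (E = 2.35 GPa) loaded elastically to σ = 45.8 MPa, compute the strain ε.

ε = σ/E = 45.8 / 2350 = 0.0195.

0.0195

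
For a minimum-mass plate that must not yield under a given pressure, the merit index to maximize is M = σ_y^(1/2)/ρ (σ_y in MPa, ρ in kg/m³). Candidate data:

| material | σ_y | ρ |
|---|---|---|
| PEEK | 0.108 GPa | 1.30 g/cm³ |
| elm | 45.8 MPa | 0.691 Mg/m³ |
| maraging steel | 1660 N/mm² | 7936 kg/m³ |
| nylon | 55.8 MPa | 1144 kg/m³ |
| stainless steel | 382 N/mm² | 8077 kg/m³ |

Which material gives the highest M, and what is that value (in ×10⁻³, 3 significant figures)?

After converting to SI:
  PEEK: σ_y = 108.0 MPa, ρ = 1300 kg/m³
  elm: σ_y = 45.80 MPa, ρ = 691.0 kg/m³
  maraging steel: σ_y = 1660 MPa, ρ = 7936 kg/m³
  nylon: σ_y = 55.80 MPa, ρ = 1144 kg/m³
  stainless steel: σ_y = 382.0 MPa, ρ = 8077 kg/m³
  elm: M = 9.79×10⁻³
  PEEK: M = 7.99×10⁻³
  nylon: M = 6.53×10⁻³
  maraging steel: M = 5.13×10⁻³
  stainless steel: M = 2.42×10⁻³
Highest index: elm.

elm, M = 9.79×10⁻³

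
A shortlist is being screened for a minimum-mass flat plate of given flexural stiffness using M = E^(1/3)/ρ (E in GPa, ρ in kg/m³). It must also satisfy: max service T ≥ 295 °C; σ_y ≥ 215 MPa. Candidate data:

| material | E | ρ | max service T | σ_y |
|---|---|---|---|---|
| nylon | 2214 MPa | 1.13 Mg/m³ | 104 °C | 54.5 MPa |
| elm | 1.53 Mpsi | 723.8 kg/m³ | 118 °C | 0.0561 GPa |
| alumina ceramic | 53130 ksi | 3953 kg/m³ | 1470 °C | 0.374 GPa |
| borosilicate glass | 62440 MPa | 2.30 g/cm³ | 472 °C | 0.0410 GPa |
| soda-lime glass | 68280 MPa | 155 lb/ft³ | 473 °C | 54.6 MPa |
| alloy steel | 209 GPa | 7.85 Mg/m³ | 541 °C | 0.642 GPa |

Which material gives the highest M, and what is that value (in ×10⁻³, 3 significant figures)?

Screen on constraints: max service T ≥ 295 °C; σ_y ≥ 215 MPa. Survivors: alumina ceramic, alloy steel.
Convert each candidate to consistent units, then evaluate M:
  alumina ceramic: E = 366.3 GPa, ρ = 3953 kg/m³
  alloy steel: E = 209.0 GPa, ρ = 7850 kg/m³
  alumina ceramic: M = 1.81×10⁻³
  alloy steel: M = 0.756×10⁻³
Alumina ceramic has the largest M.

alumina ceramic, M = 1.81×10⁻³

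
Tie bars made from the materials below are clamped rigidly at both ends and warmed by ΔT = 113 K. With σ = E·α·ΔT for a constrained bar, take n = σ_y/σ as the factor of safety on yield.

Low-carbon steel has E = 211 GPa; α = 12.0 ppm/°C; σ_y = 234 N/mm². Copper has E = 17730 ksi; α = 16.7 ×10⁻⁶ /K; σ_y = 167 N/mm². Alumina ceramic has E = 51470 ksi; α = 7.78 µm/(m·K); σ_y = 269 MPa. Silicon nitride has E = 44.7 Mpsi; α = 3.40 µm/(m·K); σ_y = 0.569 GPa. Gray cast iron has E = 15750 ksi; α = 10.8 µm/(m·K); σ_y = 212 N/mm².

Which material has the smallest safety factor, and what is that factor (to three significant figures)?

In consistent units (E in GPa, α in ×10⁻⁶/K, σ_y in MPa):
  low-carbon steel: E = 211.0, α = 12.0, σ_y = 234.0 → σ = 286 MPa, n = 0.818
  copper: E = 122.2, α = 16.7, σ_y = 167.0 → σ = 231 MPa, n = 0.724
  alumina ceramic: E = 354.9, α = 7.78, σ_y = 269.0 → σ = 312 MPa, n = 0.862
  silicon nitride: E = 308.2, α = 3.40, σ_y = 569.0 → σ = 118 MPa, n = 4.81
  gray cast iron: E = 108.6, α = 10.8, σ_y = 212.0 → σ = 133 MPa, n = 1.60
Smallest n: copper with n = 0.724.

copper, n = 0.724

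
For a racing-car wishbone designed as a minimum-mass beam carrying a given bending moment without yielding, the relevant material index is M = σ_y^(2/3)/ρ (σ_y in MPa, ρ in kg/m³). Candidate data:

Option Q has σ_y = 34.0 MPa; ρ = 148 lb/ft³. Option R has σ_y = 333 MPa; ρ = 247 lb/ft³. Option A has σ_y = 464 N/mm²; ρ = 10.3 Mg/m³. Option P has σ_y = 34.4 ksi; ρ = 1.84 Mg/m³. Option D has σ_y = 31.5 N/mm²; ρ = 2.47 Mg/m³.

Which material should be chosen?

option P

Convert each candidate to consistent units, then evaluate M:
  option Q: σ_y = 34.00 MPa, ρ = 2371 kg/m³
  option R: σ_y = 333.0 MPa, ρ = 3957 kg/m³
  option A: σ_y = 464.0 MPa, ρ = 10300 kg/m³
  option P: σ_y = 237.2 MPa, ρ = 1840 kg/m³
  option D: σ_y = 31.50 MPa, ρ = 2470 kg/m³
  option P: M = 20.8×10⁻³
  option R: M = 12.1×10⁻³
  option A: M = 5.82×10⁻³
  option Q: M = 4.43×10⁻³
  option D: M = 4.04×10⁻³
Option P has the largest M.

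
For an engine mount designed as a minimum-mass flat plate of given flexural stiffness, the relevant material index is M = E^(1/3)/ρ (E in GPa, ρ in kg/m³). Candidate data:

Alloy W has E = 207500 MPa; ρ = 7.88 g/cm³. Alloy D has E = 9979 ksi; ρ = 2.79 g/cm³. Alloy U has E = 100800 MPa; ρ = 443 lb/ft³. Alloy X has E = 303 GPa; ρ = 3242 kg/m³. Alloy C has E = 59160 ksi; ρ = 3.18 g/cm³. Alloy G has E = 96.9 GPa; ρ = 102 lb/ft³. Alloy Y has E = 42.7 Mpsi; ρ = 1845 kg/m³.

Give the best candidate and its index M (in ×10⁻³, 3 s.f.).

Convert each candidate to consistent units, then evaluate M:
  alloy W: E = 207.5 GPa, ρ = 7880 kg/m³
  alloy D: E = 68.80 GPa, ρ = 2790 kg/m³
  alloy U: E = 100.8 GPa, ρ = 7096 kg/m³
  alloy X: E = 303.0 GPa, ρ = 3242 kg/m³
  alloy C: E = 407.9 GPa, ρ = 3180 kg/m³
  alloy G: E = 96.90 GPa, ρ = 1634 kg/m³
  alloy Y: E = 294.4 GPa, ρ = 1845 kg/m³
  alloy Y: M = 3.61×10⁻³
  alloy G: M = 2.81×10⁻³
  alloy C: M = 2.33×10⁻³
  alloy X: M = 2.07×10⁻³
  alloy D: M = 1.47×10⁻³
  alloy W: M = 0.751×10⁻³
  alloy U: M = 0.656×10⁻³
Highest index: alloy Y.

alloy Y, M = 3.61×10⁻³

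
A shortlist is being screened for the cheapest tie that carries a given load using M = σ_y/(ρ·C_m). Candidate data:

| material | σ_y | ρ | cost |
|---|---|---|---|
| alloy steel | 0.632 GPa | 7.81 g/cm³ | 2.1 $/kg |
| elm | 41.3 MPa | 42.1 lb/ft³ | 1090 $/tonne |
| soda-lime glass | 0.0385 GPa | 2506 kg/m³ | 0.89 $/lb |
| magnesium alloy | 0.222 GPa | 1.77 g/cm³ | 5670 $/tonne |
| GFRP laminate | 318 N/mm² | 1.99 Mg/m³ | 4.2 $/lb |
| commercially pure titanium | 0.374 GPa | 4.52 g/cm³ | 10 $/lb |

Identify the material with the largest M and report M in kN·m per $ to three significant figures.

elm, M = 56.2 kN·m per $

Normalizing units and computing the index:
  alloy steel: σ_y = 632.0 MPa, ρ = 7810 kg/m³, cost = 2.100 $/kg
  elm: σ_y = 41.30 MPa, ρ = 674.4 kg/m³, cost = 1.090 $/kg
  soda-lime glass: σ_y = 38.50 MPa, ρ = 2506 kg/m³, cost = 1.962 $/kg
  magnesium alloy: σ_y = 222.0 MPa, ρ = 1770 kg/m³, cost = 5.670 $/kg
  GFRP laminate: σ_y = 318.0 MPa, ρ = 1990 kg/m³, cost = 9.259 $/kg
  commercially pure titanium: σ_y = 374.0 MPa, ρ = 4520 kg/m³, cost = 22.05 $/kg
  elm: M = 56.2 kN·m per $
  alloy steel: M = 38.5 kN·m per $
  magnesium alloy: M = 22.1 kN·m per $
  GFRP laminate: M = 17.3 kN·m per $
  soda-lime glass: M = 7.83 kN·m per $
  commercially pure titanium: M = 3.75 kN·m per $
Elm ranks first.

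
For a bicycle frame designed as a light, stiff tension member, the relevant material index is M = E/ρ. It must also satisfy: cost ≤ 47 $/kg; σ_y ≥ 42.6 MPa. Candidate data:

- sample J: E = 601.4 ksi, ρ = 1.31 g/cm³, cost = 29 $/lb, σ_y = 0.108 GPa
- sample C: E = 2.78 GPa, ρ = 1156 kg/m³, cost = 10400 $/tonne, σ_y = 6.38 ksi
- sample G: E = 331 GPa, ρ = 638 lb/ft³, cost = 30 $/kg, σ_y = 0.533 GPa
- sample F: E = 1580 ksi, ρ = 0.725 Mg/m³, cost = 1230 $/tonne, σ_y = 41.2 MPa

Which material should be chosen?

sample G

Screen on constraints: cost ≤ 47 $/kg; σ_y ≥ 42.6 MPa. Survivors: sample C, sample G.
In SI units:
  sample C: E = 2.780 GPa, ρ = 1156 kg/m³
  sample G: E = 331.0 GPa, ρ = 10220 kg/m³
  sample G: M = 32.4 MN·m/kg
  sample C: M = 2.40 MN·m/kg
Sample G ranks first.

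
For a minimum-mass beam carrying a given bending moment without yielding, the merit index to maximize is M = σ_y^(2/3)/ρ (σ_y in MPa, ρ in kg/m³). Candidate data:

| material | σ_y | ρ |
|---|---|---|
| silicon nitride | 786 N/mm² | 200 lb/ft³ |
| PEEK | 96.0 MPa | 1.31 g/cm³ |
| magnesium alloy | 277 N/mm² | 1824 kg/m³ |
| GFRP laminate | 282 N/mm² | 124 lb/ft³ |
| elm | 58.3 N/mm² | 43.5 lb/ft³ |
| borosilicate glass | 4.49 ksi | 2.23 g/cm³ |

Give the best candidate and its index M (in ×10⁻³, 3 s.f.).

silicon nitride, M = 26.6×10⁻³

Convert each candidate to consistent units, then evaluate M:
  silicon nitride: σ_y = 786.0 MPa, ρ = 3204 kg/m³
  PEEK: σ_y = 96.00 MPa, ρ = 1310 kg/m³
  magnesium alloy: σ_y = 277.0 MPa, ρ = 1824 kg/m³
  GFRP laminate: σ_y = 282.0 MPa, ρ = 1986 kg/m³
  elm: σ_y = 58.30 MPa, ρ = 696.8 kg/m³
  borosilicate glass: σ_y = 30.96 MPa, ρ = 2230 kg/m³
  silicon nitride: M = 26.6×10⁻³
  magnesium alloy: M = 23.3×10⁻³
  GFRP laminate: M = 21.6×10⁻³
  elm: M = 21.6×10⁻³
  PEEK: M = 16.0×10⁻³
  borosilicate glass: M = 4.42×10⁻³
Highest index: silicon nitride.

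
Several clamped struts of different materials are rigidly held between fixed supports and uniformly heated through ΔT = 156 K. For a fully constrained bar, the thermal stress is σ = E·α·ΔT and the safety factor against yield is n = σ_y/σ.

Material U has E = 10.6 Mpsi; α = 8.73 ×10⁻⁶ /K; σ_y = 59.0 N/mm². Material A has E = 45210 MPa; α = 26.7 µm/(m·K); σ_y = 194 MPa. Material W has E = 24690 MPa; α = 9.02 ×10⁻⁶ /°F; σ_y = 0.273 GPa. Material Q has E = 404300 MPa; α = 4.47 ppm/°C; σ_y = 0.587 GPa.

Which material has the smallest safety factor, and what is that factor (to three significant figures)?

With everything in SI (GPa, ×10⁻⁶/K, MPa):
  material U: E = 73.08, α = 8.73, σ_y = 59.00 → σ = 99.5 MPa, n = 0.593
  material A: E = 45.21, α = 26.7, σ_y = 194.0 → σ = 188 MPa, n = 1.03
  material W: E = 24.69, α = 16.2, σ_y = 273.0 → σ = 62.5 MPa, n = 4.37
  material Q: E = 404.3, α = 4.47, σ_y = 587.0 → σ = 282 MPa, n = 2.08
Smallest n: material U with n = 0.593.

material U, n = 0.593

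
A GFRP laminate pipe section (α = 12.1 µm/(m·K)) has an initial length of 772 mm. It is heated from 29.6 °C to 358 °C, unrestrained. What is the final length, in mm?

ΔT = 358 − 29.6 = 328.4 K.
ΔL = α·L₀·ΔT = 12.1×10⁻⁶ × 772 mm × 328.4 K = 3.07 mm.
L = L₀ + ΔL = 772 + 3.07 = 775.07 mm.

775.07 mm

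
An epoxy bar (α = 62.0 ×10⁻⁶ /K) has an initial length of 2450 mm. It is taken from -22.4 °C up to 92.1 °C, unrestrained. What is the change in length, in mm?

ΔT = 92.1 − (-22.4) = 114.5 K.
ΔL = α·L₀·ΔT = 62.0×10⁻⁶ × 2450 mm × 114.5 K = 17.4 mm.

17.4 mm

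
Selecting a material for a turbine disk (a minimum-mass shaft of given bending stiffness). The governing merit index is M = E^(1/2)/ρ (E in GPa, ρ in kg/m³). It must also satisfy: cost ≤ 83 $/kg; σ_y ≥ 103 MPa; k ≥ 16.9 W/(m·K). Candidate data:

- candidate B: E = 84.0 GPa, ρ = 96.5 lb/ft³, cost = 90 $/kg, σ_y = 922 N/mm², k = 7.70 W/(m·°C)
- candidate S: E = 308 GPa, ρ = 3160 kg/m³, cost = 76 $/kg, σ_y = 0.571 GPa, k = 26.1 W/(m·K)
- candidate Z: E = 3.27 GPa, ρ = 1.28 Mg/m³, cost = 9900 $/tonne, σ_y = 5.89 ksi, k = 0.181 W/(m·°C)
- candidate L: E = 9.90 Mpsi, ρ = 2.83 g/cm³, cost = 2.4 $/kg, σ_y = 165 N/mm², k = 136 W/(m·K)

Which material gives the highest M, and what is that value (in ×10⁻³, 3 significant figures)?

candidate S, M = 5.55×10⁻³

Screen on constraints: cost ≤ 83 $/kg; σ_y ≥ 103 MPa; k ≥ 16.9 W/(m·K). Survivors: candidate S, candidate L.
Convert each candidate to consistent units, then evaluate M:
  candidate S: E = 308.0 GPa, ρ = 3160 kg/m³
  candidate L: E = 68.26 GPa, ρ = 2830 kg/m³
  candidate S: M = 5.55×10⁻³
  candidate L: M = 2.92×10⁻³
Candidate S has the largest M.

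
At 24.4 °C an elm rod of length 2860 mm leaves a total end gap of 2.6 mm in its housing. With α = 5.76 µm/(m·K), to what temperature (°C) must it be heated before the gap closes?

182 °C

α·L₀·ΔT = 2.6 mm ⇒ ΔT = 2.6 / (5.76×10⁻⁶ × 2860.0) = 157.8 K.
T = 24.4 + 157.8 = 182.2 °C.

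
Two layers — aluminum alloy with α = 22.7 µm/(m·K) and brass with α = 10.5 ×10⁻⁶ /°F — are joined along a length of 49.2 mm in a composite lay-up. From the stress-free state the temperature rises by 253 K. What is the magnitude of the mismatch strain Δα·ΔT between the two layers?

brass: α = 10.5×10⁻⁶/°F × 9/5 = 18.9×10⁻⁶/K.
Δα = |22.7 − 18.9|×10⁻⁶/K = 3.80×10⁻⁶/K.
Mismatch strain = Δα·ΔT = 3.80×10⁻⁶ × 253.0 = 9.61×10⁻⁴.

9.61×10⁻⁴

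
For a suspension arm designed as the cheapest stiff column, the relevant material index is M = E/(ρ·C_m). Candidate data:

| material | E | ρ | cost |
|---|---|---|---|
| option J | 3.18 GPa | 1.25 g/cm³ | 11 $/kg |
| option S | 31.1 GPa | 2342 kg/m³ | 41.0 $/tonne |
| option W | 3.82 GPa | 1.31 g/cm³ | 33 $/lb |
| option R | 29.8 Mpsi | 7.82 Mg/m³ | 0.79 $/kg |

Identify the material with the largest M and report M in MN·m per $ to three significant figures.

After converting to SI:
  option J: E = 3.180 GPa, ρ = 1250 kg/m³, cost = 11.00 $/kg
  option S: E = 31.10 GPa, ρ = 2342 kg/m³, cost = 0.04100 $/kg
  option W: E = 3.820 GPa, ρ = 1310 kg/m³, cost = 72.75 $/kg
  option R: E = 205.5 GPa, ρ = 7820 kg/m³, cost = 0.7900 $/kg
  option S: M = 324 MN·m per $
  option R: M = 33.3 MN·m per $
  option J: M = 0.231 MN·m per $
  option W: M = 0.0401 MN·m per $
Option S ranks first.

option S, M = 324 MN·m per $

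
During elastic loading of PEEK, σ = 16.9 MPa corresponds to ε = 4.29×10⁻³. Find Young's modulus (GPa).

3.94 GPa

E = σ/ε = 16.9 MPa / 4.29×10⁻³ = 3939 MPa = 3.94 GPa.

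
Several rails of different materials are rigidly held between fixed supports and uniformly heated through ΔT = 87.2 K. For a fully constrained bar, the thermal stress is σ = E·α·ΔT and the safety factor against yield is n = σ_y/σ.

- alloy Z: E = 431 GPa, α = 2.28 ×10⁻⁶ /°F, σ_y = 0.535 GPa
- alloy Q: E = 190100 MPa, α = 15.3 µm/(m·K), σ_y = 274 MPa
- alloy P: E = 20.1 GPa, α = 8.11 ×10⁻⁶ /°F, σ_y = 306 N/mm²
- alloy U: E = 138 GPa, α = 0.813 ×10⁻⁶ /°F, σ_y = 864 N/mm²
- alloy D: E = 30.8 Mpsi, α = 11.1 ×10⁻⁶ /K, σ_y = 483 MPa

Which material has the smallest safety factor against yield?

Converting E to GPa, α to ×10⁻⁶/K, σ_y to MPa, then σ and n for each:
  alloy Z: E = 431.0, α = 4.10, σ_y = 535.0 → σ = 154 MPa, n = 3.47
  alloy Q: E = 190.1, α = 15.3, σ_y = 274.0 → σ = 254 MPa, n = 1.08
  alloy P: E = 20.10, α = 14.6, σ_y = 306.0 → σ = 25.6 MPa, n = 12.0
  alloy U: E = 138.0, α = 1.46, σ_y = 864.0 → σ = 17.6 MPa, n = 49.1
  alloy D: E = 212.4, α = 11.1, σ_y = 483.0 → σ = 206 MPa, n = 2.35
Alloy Q has the lowest safety factor, n = 1.08.

alloy Q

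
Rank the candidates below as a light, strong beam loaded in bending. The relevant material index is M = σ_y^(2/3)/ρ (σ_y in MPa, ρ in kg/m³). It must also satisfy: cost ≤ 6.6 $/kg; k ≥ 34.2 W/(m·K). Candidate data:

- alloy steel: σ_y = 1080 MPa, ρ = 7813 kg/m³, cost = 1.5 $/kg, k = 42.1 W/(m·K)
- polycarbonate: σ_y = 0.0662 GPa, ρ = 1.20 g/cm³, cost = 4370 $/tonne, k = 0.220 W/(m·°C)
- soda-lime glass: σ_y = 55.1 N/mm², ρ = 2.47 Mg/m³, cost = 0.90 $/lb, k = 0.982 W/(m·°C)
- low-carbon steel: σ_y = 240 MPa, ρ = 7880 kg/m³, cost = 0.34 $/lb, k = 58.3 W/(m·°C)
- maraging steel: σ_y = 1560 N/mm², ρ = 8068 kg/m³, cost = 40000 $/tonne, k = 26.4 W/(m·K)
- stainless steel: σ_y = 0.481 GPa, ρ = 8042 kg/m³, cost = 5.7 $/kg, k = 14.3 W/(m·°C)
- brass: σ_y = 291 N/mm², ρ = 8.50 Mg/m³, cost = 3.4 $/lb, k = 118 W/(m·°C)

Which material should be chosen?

alloy steel

Screen on constraints: cost ≤ 6.6 $/kg; k ≥ 34.2 W/(m·K). Survivors: alloy steel, low-carbon steel.
Normalizing units and computing the index:
  alloy steel: σ_y = 1080 MPa, ρ = 7813 kg/m³
  low-carbon steel: σ_y = 240.0 MPa, ρ = 7880 kg/m³
  alloy steel: M = 13.5×10⁻³
  low-carbon steel: M = 4.90×10⁻³
Alloy steel ranks first.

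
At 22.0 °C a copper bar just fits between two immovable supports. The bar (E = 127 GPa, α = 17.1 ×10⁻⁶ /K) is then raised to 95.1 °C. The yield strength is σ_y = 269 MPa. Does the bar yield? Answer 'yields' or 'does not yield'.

does not yield

ΔT = 73.10 K. Constrained thermal stress σ = E·α·ΔT = 127.0×10³ MPa × 17.1×10⁻⁶ × 73.10 = 159 MPa (compressive).
Compare to σ_y = 269 MPa: σ < σ_y, so it does not yield.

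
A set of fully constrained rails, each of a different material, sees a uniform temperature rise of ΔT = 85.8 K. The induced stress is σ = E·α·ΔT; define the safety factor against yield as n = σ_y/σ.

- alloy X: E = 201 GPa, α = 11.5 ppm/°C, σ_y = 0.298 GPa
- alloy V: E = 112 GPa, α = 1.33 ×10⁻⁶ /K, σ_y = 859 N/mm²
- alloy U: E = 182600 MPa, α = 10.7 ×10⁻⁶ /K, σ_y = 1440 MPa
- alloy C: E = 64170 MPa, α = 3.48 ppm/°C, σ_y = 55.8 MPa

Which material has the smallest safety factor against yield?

alloy X

With everything in SI (GPa, ×10⁻⁶/K, MPa):
  alloy X: E = 201.0, α = 11.5, σ_y = 298.0 → σ = 198 MPa, n = 1.50
  alloy V: E = 112.0, α = 1.33, σ_y = 859.0 → σ = 12.8 MPa, n = 67.2
  alloy U: E = 182.6, α = 10.7, σ_y = 1440 → σ = 168 MPa, n = 8.59
  alloy C: E = 64.17, α = 3.48, σ_y = 55.80 → σ = 19.2 MPa, n = 2.91
Alloy X has the lowest safety factor, n = 1.50.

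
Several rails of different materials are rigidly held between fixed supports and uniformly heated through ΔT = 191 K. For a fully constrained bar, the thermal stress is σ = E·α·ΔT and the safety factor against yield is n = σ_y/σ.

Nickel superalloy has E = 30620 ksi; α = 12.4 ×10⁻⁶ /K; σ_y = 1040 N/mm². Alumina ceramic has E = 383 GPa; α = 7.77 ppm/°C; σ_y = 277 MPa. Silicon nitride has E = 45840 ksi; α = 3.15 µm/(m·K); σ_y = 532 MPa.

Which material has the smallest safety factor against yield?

Converting E to GPa, α to ×10⁻⁶/K, σ_y to MPa, then σ and n for each:
  nickel superalloy: E = 211.1, α = 12.4, σ_y = 1040 → σ = 500 MPa, n = 2.08
  alumina ceramic: E = 383.0, α = 7.77, σ_y = 277.0 → σ = 568 MPa, n = 0.487
  silicon nitride: E = 316.1, α = 3.15, σ_y = 532.0 → σ = 190 MPa, n = 2.80
Alumina ceramic has the lowest safety factor, n = 0.487.

alumina ceramic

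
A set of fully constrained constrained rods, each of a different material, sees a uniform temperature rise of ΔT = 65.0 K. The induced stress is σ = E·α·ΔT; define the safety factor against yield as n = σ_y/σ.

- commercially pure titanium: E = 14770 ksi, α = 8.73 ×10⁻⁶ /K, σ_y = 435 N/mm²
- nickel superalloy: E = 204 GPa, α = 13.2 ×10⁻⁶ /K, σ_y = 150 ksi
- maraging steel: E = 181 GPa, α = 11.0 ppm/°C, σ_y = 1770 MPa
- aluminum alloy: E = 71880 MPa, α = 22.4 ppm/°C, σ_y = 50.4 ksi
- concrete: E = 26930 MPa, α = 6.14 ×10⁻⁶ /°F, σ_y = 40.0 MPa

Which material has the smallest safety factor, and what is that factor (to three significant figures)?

concrete, n = 2.07

With everything in SI (GPa, ×10⁻⁶/K, MPa):
  commercially pure titanium: E = 101.8, α = 8.73, σ_y = 435.0 → σ = 57.8 MPa, n = 7.53
  nickel superalloy: E = 204.0, α = 13.2, σ_y = 1034 → σ = 175 MPa, n = 5.91
  maraging steel: E = 181.0, α = 11.0, σ_y = 1770 → σ = 129 MPa, n = 13.7
  aluminum alloy: E = 71.88, α = 22.4, σ_y = 347.5 → σ = 105 MPa, n = 3.32
  concrete: E = 26.93, α = 11.1, σ_y = 40.00 → σ = 19.3 MPa, n = 2.07
Concrete has the lowest safety factor, n = 2.07.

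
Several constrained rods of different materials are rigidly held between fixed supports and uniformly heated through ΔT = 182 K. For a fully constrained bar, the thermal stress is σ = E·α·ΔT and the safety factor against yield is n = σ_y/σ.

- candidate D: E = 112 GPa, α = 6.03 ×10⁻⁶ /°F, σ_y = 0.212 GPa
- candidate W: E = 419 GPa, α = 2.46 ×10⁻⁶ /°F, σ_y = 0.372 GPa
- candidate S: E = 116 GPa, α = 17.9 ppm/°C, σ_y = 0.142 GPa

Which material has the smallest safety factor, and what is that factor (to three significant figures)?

Per material, after unit conversion:
  candidate D: E = 112.0, α = 10.9, σ_y = 212.0 → σ = 221 MPa, n = 0.958
  candidate W: E = 419.0, α = 4.43, σ_y = 372.0 → σ = 338 MPa, n = 1.10
  candidate S: E = 116.0, α = 17.9, σ_y = 142.0 → σ = 378 MPa, n = 0.376
Smallest n: candidate S with n = 0.376.

candidate S, n = 0.376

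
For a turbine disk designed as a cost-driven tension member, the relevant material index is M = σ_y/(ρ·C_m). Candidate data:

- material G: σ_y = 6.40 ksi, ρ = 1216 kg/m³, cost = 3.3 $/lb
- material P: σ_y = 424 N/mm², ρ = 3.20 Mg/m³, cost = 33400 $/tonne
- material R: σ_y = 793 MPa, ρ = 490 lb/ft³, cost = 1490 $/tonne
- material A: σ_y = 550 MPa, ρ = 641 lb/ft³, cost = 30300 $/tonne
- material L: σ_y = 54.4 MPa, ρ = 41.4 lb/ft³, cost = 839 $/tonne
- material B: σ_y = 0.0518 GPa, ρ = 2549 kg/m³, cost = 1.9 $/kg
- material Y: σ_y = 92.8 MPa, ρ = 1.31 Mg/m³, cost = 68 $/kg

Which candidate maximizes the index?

material L

Putting every candidate on a common basis:
  material G: σ_y = 44.13 MPa, ρ = 1216 kg/m³, cost = 7.275 $/kg
  material P: σ_y = 424.0 MPa, ρ = 3200 kg/m³, cost = 33.40 $/kg
  material R: σ_y = 793.0 MPa, ρ = 7849 kg/m³, cost = 1.490 $/kg
  material A: σ_y = 550.0 MPa, ρ = 10270 kg/m³, cost = 30.30 $/kg
  material L: σ_y = 54.40 MPa, ρ = 663.2 kg/m³, cost = 0.8390 $/kg
  material B: σ_y = 51.80 MPa, ρ = 2549 kg/m³, cost = 1.900 $/kg
  material Y: σ_y = 92.80 MPa, ρ = 1310 kg/m³, cost = 68.00 $/kg
  material L: M = 97.8 kN·m per $
  material R: M = 67.8 kN·m per $
  material B: M = 10.7 kN·m per $
  material G: M = 4.99 kN·m per $
  material P: M = 3.97 kN·m per $
  material A: M = 1.77 kN·m per $
  material Y: M = 1.04 kN·m per $
Material L has the largest M.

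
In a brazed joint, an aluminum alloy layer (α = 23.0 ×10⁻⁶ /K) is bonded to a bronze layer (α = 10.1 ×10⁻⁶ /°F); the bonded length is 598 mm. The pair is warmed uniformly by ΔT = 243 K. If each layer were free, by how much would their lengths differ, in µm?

700 µm

bronze: α = 10.1×10⁻⁶/°F × 9/5 = 18.2×10⁻⁶/K.
Δα = |23.0 − 18.2|×10⁻⁶/K = 4.82×10⁻⁶/K.
ΔL_mismatch = Δα·L·ΔT = 4.82×10⁻⁶ × 598.0 mm × 243.0 K = 700 µm.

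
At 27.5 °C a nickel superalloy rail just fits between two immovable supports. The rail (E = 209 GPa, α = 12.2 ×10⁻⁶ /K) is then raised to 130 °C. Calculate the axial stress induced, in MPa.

ΔT = 102.5 K. Constrained thermal stress σ = E·α·ΔT = 209.0×10³ MPa × 12.2×10⁻⁶ × 102.5 = 261 MPa (compressive).

261 MPa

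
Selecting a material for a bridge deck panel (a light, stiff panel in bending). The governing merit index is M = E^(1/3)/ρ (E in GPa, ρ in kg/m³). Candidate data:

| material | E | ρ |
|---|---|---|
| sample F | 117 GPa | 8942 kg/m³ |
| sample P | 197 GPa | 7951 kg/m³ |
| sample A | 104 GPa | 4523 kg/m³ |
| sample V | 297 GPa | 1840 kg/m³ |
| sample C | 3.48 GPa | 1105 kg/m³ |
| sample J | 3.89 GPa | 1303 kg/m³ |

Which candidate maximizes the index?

sample V

Per-candidate index values:
  sample V: M = 3.63×10⁻³
  sample C: M = 1.37×10⁻³
  sample J: M = 1.21×10⁻³
  sample A: M = 1.04×10⁻³
  sample P: M = 0.732×10⁻³
  sample F: M = 0.547×10⁻³
Sample V ranks first.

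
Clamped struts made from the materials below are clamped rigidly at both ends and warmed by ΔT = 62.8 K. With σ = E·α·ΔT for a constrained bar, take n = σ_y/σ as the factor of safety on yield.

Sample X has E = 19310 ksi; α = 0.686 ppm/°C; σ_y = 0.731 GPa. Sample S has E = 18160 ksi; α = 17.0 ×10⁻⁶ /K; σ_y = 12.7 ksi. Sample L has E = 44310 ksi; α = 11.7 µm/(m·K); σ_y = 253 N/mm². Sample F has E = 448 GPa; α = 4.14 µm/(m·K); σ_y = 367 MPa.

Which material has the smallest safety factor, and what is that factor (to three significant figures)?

With everything in SI (GPa, ×10⁻⁶/K, MPa):
  sample X: E = 133.1, α = 0.686, σ_y = 731.0 → σ = 5.74 MPa, n = 127
  sample S: E = 125.2, α = 17.0, σ_y = 87.56 → σ = 134 MPa, n = 0.655
  sample L: E = 305.5, α = 11.7, σ_y = 253.0 → σ = 224 MPa, n = 1.13
  sample F: E = 448.0, α = 4.14, σ_y = 367.0 → σ = 116 MPa, n = 3.15
Smallest n: sample S with n = 0.655.

sample S, n = 0.655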